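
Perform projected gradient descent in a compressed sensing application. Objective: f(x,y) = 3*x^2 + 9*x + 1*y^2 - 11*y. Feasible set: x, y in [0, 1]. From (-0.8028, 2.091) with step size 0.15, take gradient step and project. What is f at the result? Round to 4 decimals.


Step 1: Compute gradient at (-0.8028, 2.091).
grad_x = 2*3*-0.8028 + 9 = 4.1832
grad_y = 2*1*2.091 - 11 = -6.818
Step 2: Gradient step.
x_raw = -0.8028 - 0.15*4.1832 = -1.4303
y_raw = 2.091 - 0.15*-6.818 = 3.1137
Step 3: Project onto [0, 1].
x_proj = clip(-1.4303) = 0.0
y_proj = clip(3.1137) = 1.0
Step 4: Evaluate f.
f(0.0, 1.0) = -10.0


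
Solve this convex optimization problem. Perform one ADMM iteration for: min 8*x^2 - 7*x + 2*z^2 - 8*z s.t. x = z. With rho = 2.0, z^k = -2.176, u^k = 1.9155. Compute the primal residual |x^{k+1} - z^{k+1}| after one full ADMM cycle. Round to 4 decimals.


ADMM iteration with rho = 2.0, z^k = -2.176, u^k = 1.9155
Step 1: x-update.
Minimize 8*x^2 - 7*x + (2.0/2)*(x + 2.176 + 1.9155)^2
FOC: (2*8 + 2.0)*x = 7 + 2.0*(-2.176 - 1.9155)
x^{k+1} = -0.0657
Step 2: z-update.
Minimize 2*z^2 - 8*z + (2.0/2)*(-0.0657 - z + 1.9155)^2
FOC: (2*2 + 2.0)*z = 8 + 2.0*(-0.0657 + 1.9155)
z^{k+1} = 1.9499
Step 3: u-update.
u^{k+1} = 1.9155 - 0.0657 - 1.9499 = -0.1001
Step 4: Primal residual = |-0.0657 - 1.9499| = 2.0156


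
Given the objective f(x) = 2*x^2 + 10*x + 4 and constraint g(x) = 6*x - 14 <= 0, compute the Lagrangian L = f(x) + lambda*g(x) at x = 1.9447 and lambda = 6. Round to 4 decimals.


Step 1: Evaluate f(x).
f(1.9447) = 2*1.9447^2 + 10*1.9447 + 4 = 31.0107
Step 2: Evaluate g(x).
g(1.9447) = 6*1.9447 - 14 = -2.3318
Step 3: Compute Lagrangian.
L = 31.0107 + 6*-2.3318 = 17.0199


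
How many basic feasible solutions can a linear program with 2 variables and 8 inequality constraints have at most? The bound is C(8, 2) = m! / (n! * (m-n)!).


Each vertex corresponds to some choice of n active constraints out of m, so the number of vertices is at most C(m, n) = m! / (n!(m-n)!).
m = 8, n = 2
Numerator: 8 * 7
Denominator: 2! = 2
C(8, 2) = 28


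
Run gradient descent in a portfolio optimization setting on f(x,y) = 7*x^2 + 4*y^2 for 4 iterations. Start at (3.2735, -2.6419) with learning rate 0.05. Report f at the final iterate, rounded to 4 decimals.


Gradient descent on f(x,y) = 7*x^2 + 4*y^2.
Starting point: (3.2735, -2.6419), alpha = 0.05
Step 1: grad_x = 2*7*3.2735 = 45.829, grad_y = 2*4*-2.6419 = -21.1352
  x_1 = 3.2735 - 0.05*45.829 = 0.9821
  y_1 = -2.6419 - 0.05*-21.1352 = -1.5851
Step 2: grad_x = 2*7*0.9821 = 13.7487, grad_y = 2*4*-1.5851 = -12.6811
  x_2 = 0.9821 - 0.05*13.7487 = 0.2946
  y_2 = -1.5851 - 0.05*-12.6811 = -0.9511
Step 3: grad_x = 2*7*0.2946 = 4.1246, grad_y = 2*4*-0.9511 = -7.6087
  x_3 = 0.2946 - 0.05*4.1246 = 0.0884
  y_3 = -0.9511 - 0.05*-7.6087 = -0.5707
Step 4: grad_x = 2*7*0.0884 = 1.2374, grad_y = 2*4*-0.5707 = -4.5652
  x_4 = 0.0884 - 0.05*1.2374 = 0.0265
  y_4 = -0.5707 - 0.05*-4.5652 = -0.3424
f(0.0265, -0.3424) = 7*0.0265^2 + 4*(-0.3424)^2 = 0.4738


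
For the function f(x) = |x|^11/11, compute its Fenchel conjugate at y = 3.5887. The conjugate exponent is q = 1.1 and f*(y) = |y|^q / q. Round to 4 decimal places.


The conjugate exponent q satisfies 1/p + 1/q = 1.
p = 11, so q = 11/(11 - 1) = 1.1
|y|^q = 3.5887^1.1 = 4.0778
f*(3.5887) = 4.0778 / 1.1 = 3.7071


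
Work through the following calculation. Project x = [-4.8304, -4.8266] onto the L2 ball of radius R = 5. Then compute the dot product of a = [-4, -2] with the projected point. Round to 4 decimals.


Step 1: Compute ||x|| (intermediates to 6 decimals).
||x|| = sqrt((-4.8304)^2 + (-4.8266)^2) = 6.828531
Step 2: Project.
Since ||x|| > R, scale = R/||x|| = 5/6.828531 = 0.732222, proj(x) = scale * x
proj(x) = [-3.536925, -3.534143]
Step 3: Dot product.
a^T * proj(x) = -4*(-3.536925) - 2*(-3.534143) = 21.216


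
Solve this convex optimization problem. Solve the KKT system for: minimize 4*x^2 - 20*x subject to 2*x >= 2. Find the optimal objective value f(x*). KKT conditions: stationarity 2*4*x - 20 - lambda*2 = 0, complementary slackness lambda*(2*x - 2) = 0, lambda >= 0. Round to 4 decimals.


Step 1: Try lambda = 0 (constraint inactive).
Stationarity: 2*4*x - 20 = 0
x* = 20/(2*4) = 2.5
Check constraint: 2*2.5 = 5.0 >= 2 -- satisfied.
Step 2: Compute optimal value.
f(x*) = 4*2.5^2 - 20*2.5 = -25.0


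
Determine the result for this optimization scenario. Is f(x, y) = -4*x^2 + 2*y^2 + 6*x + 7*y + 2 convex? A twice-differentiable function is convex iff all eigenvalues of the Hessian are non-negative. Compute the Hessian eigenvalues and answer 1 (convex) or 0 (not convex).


The Hessian of f(x,y) = -4*x^2 + 2*y^2 + 6*x + 7*y + 2 is:
H = [[-8, 0], [0, 4]]
Trace = -8 + 4 = -4
Determinant = -8*4 - (0)^2 = -32
Discriminant = (-4)^2 - 4*-32 = 144.0
Eigenvalues: lambda_1 = -8.0, lambda_2 = 4.0
The function is not convex.

0


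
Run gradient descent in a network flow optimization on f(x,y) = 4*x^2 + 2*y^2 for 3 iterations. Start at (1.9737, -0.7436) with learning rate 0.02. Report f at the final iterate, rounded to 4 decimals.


Gradient descent on f(x,y) = 4*x^2 + 2*y^2.
Starting point: (1.9737, -0.7436), alpha = 0.02
Step 1: grad_x = 2*4*1.9737 = 15.7896, grad_y = 2*2*-0.7436 = -2.9744
  x_1 = 1.9737 - 0.02*15.7896 = 1.6579
  y_1 = -0.7436 - 0.02*-2.9744 = -0.6841
Step 2: grad_x = 2*4*1.6579 = 13.2633, grad_y = 2*2*-0.6841 = -2.7364
  x_2 = 1.6579 - 0.02*13.2633 = 1.3926
  y_2 = -0.6841 - 0.02*-2.7364 = -0.6294
Step 3: grad_x = 2*4*1.3926 = 11.1411, grad_y = 2*2*-0.6294 = -2.5175
  x_3 = 1.3926 - 0.02*11.1411 = 1.1698
  y_3 = -0.6294 - 0.02*-2.5175 = -0.579
f(1.1698, -0.579) = 4*1.1698^2 + 2*(-0.579)^2 = 6.1445


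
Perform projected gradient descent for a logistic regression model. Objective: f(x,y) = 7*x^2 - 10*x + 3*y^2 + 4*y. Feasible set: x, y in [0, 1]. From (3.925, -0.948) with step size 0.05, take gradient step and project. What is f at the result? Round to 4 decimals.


Step 1: Compute gradient at (3.925, -0.948).
grad_x = 2*7*3.925 - 10 = 44.95
grad_y = 2*3*-0.948 + 4 = -1.688
Step 2: Gradient step.
x_raw = 3.925 - 0.05*44.95 = 1.6775
y_raw = -0.948 - 0.05*-1.688 = -0.8636
Step 3: Project onto [0, 1].
x_proj = clip(1.6775) = 1.0
y_proj = clip(-0.8636) = 0.0
Step 4: Evaluate f.
f(1.0, 0.0) = -3.0


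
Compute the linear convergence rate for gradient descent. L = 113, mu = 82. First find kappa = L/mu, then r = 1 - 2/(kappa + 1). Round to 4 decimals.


Step 1: Compute the condition number.
kappa = L/mu = 113/82 = 1.378
Step 2: Compute the convergence rate.
r = 1 - 2/(kappa + 1) = 1 - 2*mu/(L + mu) = (L - mu)/(L + mu) = 31/195 = 0.159


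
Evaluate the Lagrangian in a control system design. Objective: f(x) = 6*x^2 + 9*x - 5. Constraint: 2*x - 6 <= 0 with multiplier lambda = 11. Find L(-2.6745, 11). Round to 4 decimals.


Step 1: Evaluate f(x).
f(-2.6745) = 6*(-2.6745)^2 + 9*(-2.6745) - 5 = 13.8472
Step 2: Evaluate g(x).
g(-2.6745) = 2*-2.6745 - 6 = -11.349
Step 3: Compute Lagrangian.
L = 13.8472 + 11*-11.349 = -110.9918


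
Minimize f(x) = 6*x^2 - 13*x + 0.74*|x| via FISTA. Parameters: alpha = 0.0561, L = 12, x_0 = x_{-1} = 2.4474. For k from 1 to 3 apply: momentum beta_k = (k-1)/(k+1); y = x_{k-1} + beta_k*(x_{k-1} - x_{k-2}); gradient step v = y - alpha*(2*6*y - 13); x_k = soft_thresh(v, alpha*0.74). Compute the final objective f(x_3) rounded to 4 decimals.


FISTA on f(x) = 6*x^2 - 13*x + 0.74*|x|
L = 12, alpha = 0.0561
Iteration 1: beta = 0.0, y = 2.4474 + 0.0*(2.4474 - 2.4474) = 2.4474
  grad(y) = 16.3688, v = y - alpha*grad = 1.5291
  prox(v) = soft_thresh(1.5291, 0.0415) = 1.4876
Iteration 2: beta = 0.3333, y = 1.4876 + 0.3333*(1.4876 - 2.4474) = 1.1677
  grad(y) = 1.0119, v = y - alpha*grad = 1.1109
  prox(v) = soft_thresh(1.1109, 0.0415) = 1.0694
Iteration 3: beta = 0.5, y = 1.0694 + 0.5*(1.0694 - 1.4876) = 0.8603
  grad(y) = -2.6768, v = y - alpha*grad = 1.0104
  prox(v) = soft_thresh(1.0104, 0.0415) = 0.9689
f(x_3) = 6*0.9689^2 - 13*0.9689 + 0.74*|0.9689| = -6.2461


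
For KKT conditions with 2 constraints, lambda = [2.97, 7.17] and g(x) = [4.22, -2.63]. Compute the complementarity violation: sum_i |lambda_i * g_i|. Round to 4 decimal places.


KKT complementary slackness check:
lambda_1 * g_1 = 2.97 * 4.22 = 12.5334
lambda_2 * g_2 = 7.17 * -2.63 = -18.8571
Total violation = 12.5334 + 18.8571 = 31.3905


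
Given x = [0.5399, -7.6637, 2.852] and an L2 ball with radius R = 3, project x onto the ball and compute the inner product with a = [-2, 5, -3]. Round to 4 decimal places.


Step 1: Compute ||x|| (intermediates to 6 decimals).
||x|| = sqrt(0.5399^2 + (-7.6637)^2 + 2.852^2) = 8.19498
Step 2: Project.
Since ||x|| > R, scale = R/||x|| = 3/8.19498 = 0.366078, proj(x) = scale * x
proj(x) = [0.197646, -2.805512, 1.044054]
Step 3: Dot product.
a^T * proj(x) = -2*0.197646 + 5*(-2.805512) - 3*1.044054 = -17.555


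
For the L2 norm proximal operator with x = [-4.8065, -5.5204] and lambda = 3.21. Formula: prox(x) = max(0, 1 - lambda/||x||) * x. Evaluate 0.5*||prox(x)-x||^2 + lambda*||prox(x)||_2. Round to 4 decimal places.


Step 1: Compute ||x||.
||x|| = 7.3196
Step 2: Compute scaling factor.
scale = max(0, 1 - 3.21/7.3196) = 0.5615
Step 3: prox(x) = [-2.6986, -3.0995]
||prox(x)|| = 4.1096
Step 4: Proximal objective.
0.5*||prox-x||^2 = 5.1521
lambda*||prox|| = 13.1918
Total = 18.344


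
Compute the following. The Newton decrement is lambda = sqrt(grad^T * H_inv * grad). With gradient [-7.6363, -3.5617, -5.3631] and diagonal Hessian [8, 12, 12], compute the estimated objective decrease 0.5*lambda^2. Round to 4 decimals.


Step 1: H is diagonal, so H^(-1) * g = [-0.9545, -0.2968, -0.4469].
Step 2: g^T H^(-1) g = sum_i g_i^2 / H_ii
  = (-7.6363)^2/8 + (-3.5617)^2/12 + (-5.3631)^2/12
  = 7.2891 + 1.0571 + 2.3969 = 10.7432
Step 3: Objective decrease = 0.5 * g^T H^(-1) g = 5.3716


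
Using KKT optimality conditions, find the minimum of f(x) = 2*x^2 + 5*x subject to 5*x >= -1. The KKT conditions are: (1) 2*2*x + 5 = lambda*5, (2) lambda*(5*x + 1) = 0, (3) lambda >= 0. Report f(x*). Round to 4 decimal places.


Step 1: Try lambda = 0 (constraint inactive).
x_unc = -5/(2*2) = -1.25
Check: 5*-1.25 = -6.25 < -1 -- violated!
Step 2: Constraint must be active: 5*x = -1
x* = -1/5 = -0.2
lambda = (2*2*(-0.2) + 5)/5 = 0.84
Step 3: Compute optimal value.
f(x*) = 2*(-0.2)^2 + 5*(-0.2) = -0.92


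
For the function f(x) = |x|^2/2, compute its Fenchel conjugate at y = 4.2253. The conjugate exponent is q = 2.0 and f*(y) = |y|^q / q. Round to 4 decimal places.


The conjugate exponent q satisfies 1/p + 1/q = 1.
p = 2, so q = 2/(2 - 1) = 2.0
|y|^q = 4.2253^2.0 = 17.8532
f*(4.2253) = 17.8532 / 2.0 = 8.9266


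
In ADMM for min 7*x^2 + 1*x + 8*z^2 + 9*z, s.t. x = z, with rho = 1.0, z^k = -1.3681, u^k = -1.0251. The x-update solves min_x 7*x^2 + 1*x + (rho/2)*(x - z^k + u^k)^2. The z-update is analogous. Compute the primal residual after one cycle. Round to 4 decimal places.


ADMM iteration with rho = 1.0, z^k = -1.3681, u^k = -1.0251
Step 1: x-update.
Minimize 7*x^2 + 1*x + (1.0/2)*(x + 1.3681 - 1.0251)^2
FOC: (2*7 + 1.0)*x = -1 + 1.0*(-1.3681 + 1.0251)
x^{k+1} = -0.0895
Step 2: z-update.
Minimize 8*z^2 + 9*z + (1.0/2)*(-0.0895 - z - 1.0251)^2
FOC: (2*8 + 1.0)*z = -9 + 1.0*(-0.0895 - 1.0251)
z^{k+1} = -0.595
Step 3: u-update.
u^{k+1} = -1.0251 - 0.0895 + 0.595 = -0.5197
Step 4: Primal residual = |-0.0895 + 0.595| = 0.5054


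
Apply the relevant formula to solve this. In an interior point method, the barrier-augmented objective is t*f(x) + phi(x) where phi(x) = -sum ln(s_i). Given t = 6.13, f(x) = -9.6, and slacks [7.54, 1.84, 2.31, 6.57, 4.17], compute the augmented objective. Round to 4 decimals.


Step 1: Compute log-barrier.
ln values: [2.0202, 0.6098, 0.8372, 1.8825, 1.4279]
phi = -(2.0202 + 0.6098 + 0.8372 + 1.8825 + 1.4279) = -6.7777
Step 2: Compute augmented objective.
t*f(x) = 6.13*-9.6 = -58.848
Total = -58.848 - 6.7777 = -65.6257


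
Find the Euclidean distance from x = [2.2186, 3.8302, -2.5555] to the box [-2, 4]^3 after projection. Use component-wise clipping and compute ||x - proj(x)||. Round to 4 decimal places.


Project each component onto [-2, 4].
clip(2.2186) = 2.2186, clip(3.8302) = 3.8302, clip(-2.5555) = -2.0
Projection = [2.2186, 3.8302, -2.0]
Squared diffs: [0.0, 0.0, 0.3086]
Distance = sqrt(0.3086) = 0.5555


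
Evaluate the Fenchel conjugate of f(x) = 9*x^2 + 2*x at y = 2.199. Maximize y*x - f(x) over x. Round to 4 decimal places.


f*(y) = sup_x {y*x - a*x^2 - b*x} = sup_x {(y-b)*x - a*x^2}
FOC: (y - b) - 2a*x = 0 => x* = (y - b)/(2a)
x* = (2.199 - 2)/(2*9) = 0.0111
f*(2.199) = (y-b)^2/(4a) = (2.199 - 2)^2/(4*9)
= 0.0396/36 = 0.0011


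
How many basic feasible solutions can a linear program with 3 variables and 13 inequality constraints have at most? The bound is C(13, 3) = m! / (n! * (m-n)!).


Each vertex corresponds to some choice of n active constraints out of m, so the number of vertices is at most C(m, n) = m! / (n!(m-n)!).
m = 13, n = 3
Numerator: 13 * 12 * 11
Denominator: 3! = 6
C(13, 3) = 286


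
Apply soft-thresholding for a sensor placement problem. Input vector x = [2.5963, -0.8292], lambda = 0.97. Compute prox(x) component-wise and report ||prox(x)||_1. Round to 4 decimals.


Soft-thresholding with lambda = 0.97:
prox(2.5963) = sign(2.5963)*max(|2.5963| - 0.97, 0) = 1.6263
prox(-0.8292) = sign(-0.8292)*max(|-0.8292| - 0.97, 0) = 0.0
prox(x) = [1.6263, 0.0]
||prox(x)||_1 = 1.6263 + 0.0 = 1.6263


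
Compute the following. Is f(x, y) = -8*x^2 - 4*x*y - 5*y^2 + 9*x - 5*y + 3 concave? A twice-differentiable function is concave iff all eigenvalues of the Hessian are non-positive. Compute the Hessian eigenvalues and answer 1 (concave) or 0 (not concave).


The Hessian of f(x,y) = -8*x^2 - 4*x*y - 5*y^2 + 9*x - 5*y + 3 is:
H = [[-16, -4], [-4, -10]]
Trace = -16 - 10 = -26
Determinant = -16*-10 - (-4)^2 = 144
Discriminant = (-26)^2 - 4*144 = 100.0
Eigenvalues: lambda_1 = -18.0, lambda_2 = -8.0
The function is concave.

1


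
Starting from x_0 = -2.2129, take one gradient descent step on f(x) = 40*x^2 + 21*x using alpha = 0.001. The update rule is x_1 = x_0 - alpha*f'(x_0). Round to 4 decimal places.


We compute the gradient at x_0 and apply the update.
f'(x) = 80*x + 21
f'(-2.2129) = 80*-2.2129 + 21 = -156.032
x_1 = -2.2129 - 0.001*-156.032 = -2.0569


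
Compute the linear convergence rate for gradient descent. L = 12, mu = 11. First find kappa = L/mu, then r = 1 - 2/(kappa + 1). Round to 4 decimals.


Step 1: Compute the condition number.
kappa = L/mu = 12/11 = 1.0909
Step 2: Compute the convergence rate.
r = 1 - 2/(kappa + 1) = 1 - 2*mu/(L + mu) = (L - mu)/(L + mu) = 1/23 = 0.0435


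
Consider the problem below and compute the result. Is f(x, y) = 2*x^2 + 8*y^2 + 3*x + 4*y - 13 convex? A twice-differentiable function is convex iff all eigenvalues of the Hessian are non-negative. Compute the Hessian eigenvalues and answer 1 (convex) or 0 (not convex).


The Hessian of f(x,y) = 2*x^2 + 8*y^2 + 3*x + 4*y - 13 is:
H = [[4, 0], [0, 16]]
Trace = 4 + 16 = 20
Determinant = 4*16 - (0)^2 = 64
Discriminant = (20)^2 - 4*64 = 144.0
Eigenvalues: lambda_1 = 4.0, lambda_2 = 16.0
The function is convex.

1


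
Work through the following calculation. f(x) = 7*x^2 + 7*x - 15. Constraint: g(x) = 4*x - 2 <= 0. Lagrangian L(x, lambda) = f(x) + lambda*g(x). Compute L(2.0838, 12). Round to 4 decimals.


Step 1: Evaluate f(x).
f(2.0838) = 7*2.0838^2 + 7*2.0838 - 15 = 29.9822
Step 2: Evaluate g(x).
g(2.0838) = 4*2.0838 - 2 = 6.3352
Step 3: Compute Lagrangian.
L = 29.9822 + 12*6.3352 = 106.0046


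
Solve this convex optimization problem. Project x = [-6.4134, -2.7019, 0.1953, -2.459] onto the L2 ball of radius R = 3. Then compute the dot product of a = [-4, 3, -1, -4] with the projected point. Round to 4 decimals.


Step 1: Compute ||x|| (intermediates to 6 decimals).
||x|| = sqrt((-6.4134)^2 + (-2.7019)^2 + 0.1953^2 + (-2.459)^2) = 7.383548
Step 2: Project.
Since ||x|| > R, scale = R/||x|| = 3/7.383548 = 0.406309, proj(x) = scale * x
proj(x) = [-2.605822, -1.097806, 0.079352, -0.999114]
Step 3: Dot product.
a^T * proj(x) = -4*(-2.605822) + 3*(-1.097806) - 1*0.079352 - 4*(-0.999114) = 11.047


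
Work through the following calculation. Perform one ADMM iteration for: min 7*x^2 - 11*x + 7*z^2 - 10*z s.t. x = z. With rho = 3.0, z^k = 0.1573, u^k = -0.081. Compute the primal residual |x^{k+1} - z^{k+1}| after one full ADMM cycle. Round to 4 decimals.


ADMM iteration with rho = 3.0, z^k = 0.1573, u^k = -0.081
Step 1: x-update.
Minimize 7*x^2 - 11*x + (3.0/2)*(x - 0.1573 - 0.081)^2
FOC: (2*7 + 3.0)*x = 11 + 3.0*(0.1573 + 0.081)
x^{k+1} = 0.6891
Step 2: z-update.
Minimize 7*z^2 - 10*z + (3.0/2)*(0.6891 - z - 0.081)^2
FOC: (2*7 + 3.0)*z = 10 + 3.0*(0.6891 - 0.081)
z^{k+1} = 0.6955
Step 3: u-update.
u^{k+1} = -0.081 + 0.6891 - 0.6955 = -0.0874
Step 4: Primal residual = |0.6891 - 0.6955| = 0.0064


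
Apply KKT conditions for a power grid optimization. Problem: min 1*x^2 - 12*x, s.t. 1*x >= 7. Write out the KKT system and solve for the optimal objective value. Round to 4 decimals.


Step 1: Try lambda = 0 (constraint inactive).
x_unc = 12/(2*1) = 6.0
Check: 1*6.0 = 6.0 < 7 -- violated!
Step 2: Constraint must be active: 1*x = 7
x* = 7/1 = 7.0
lambda = (2*1*7.0 - 12)/1 = 2.0
Step 3: Compute optimal value.
f(x*) = 1*7.0^2 - 12*7.0 = -35.0


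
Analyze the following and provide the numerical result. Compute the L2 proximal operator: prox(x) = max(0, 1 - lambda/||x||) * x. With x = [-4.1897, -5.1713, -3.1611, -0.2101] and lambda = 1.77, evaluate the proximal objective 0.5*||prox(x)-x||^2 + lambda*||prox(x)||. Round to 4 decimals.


Step 1: Compute ||x||.
||x|| = 7.3711
Step 2: Compute scaling factor.
scale = max(0, 1 - 1.77/7.3711) = 0.7599
Step 3: prox(x) = [-3.1836, -3.9295, -2.402, -0.1596]
||prox(x)|| = 5.6011
Step 4: Proximal objective.
0.5*||prox-x||^2 = 1.5665
lambda*||prox|| = 9.9139
Total = 11.4803


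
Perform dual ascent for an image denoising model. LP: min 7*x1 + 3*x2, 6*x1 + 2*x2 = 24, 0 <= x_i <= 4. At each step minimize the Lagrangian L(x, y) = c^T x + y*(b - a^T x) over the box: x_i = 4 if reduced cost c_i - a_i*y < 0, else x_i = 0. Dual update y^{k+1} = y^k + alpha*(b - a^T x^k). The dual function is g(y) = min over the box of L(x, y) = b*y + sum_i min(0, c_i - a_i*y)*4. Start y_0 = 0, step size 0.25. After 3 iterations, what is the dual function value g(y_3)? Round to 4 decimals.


Dual ascent for LP: min 7*x1 + 3*x2, 6*x1 + 2*x2 = 24, 0 <= x_i <= 4
Step 1: y^k = 0.0, reduced costs: (7.0, 3.0)
  x^k = (0.0, 0.0), subgradient = b - a^T x = 24.0
  y^{k+1} = 0.0 + 0.25*24.0 = 6.0
Step 2: y^k = 6.0, reduced costs: (-29.0, -9.0)
  x^k = (4.0, 4.0), subgradient = b - a^T x = -8.0
  y^{k+1} = 6.0 + 0.25*-8.0 = 4.0
Step 3: y^k = 4.0, reduced costs: (-17.0, -5.0)
  x^k = (4.0, 4.0), subgradient = b - a^T x = -8.0
  y^{k+1} = 4.0 + 0.25*-8.0 = 2.0
Dual objective at y_3 = 2.0: reduced costs (-5.0, -1.0), box minimizer x = (4.0, 4.0)
g(y_3) = b*y + (c1 - a1*y)*x1 + (c2 - a2*y)*x2 = 24*2.0 + (-5.0)*4.0 + (-1.0)*4.0 = 48.0 - 20.0 - 4.0 = 24.0


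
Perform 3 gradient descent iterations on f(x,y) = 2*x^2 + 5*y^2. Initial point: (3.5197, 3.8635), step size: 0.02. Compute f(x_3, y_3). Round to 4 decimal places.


Gradient descent on f(x,y) = 2*x^2 + 5*y^2.
Starting point: (3.5197, 3.8635), alpha = 0.02
Step 1: grad_x = 2*2*3.5197 = 14.0788, grad_y = 2*5*3.8635 = 38.635
  x_1 = 3.5197 - 0.02*14.0788 = 3.2381
  y_1 = 3.8635 - 0.02*38.635 = 3.0908
Step 2: grad_x = 2*2*3.2381 = 12.9525, grad_y = 2*5*3.0908 = 30.908
  x_2 = 3.2381 - 0.02*12.9525 = 2.9791
  y_2 = 3.0908 - 0.02*30.908 = 2.4726
Step 3: grad_x = 2*2*2.9791 = 11.9163, grad_y = 2*5*2.4726 = 24.7264
  x_3 = 2.9791 - 0.02*11.9163 = 2.7407
  y_3 = 2.4726 - 0.02*24.7264 = 1.9781
f(2.7407, 1.9781) = 2*2.7407^2 + 5*1.9781^2 = 34.588


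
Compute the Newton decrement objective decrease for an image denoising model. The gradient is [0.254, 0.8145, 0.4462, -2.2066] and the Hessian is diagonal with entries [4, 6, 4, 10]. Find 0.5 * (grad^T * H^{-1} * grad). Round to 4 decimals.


Step 1: H is diagonal, so H^(-1) * g = [0.0635, 0.1358, 0.1116, -0.2207].
Step 2: g^T H^(-1) g = sum_i g_i^2 / H_ii
  = (0.254)^2/4 + (0.8145)^2/6 + (0.4462)^2/4 + (-2.2066)^2/10
  = 0.0161 + 0.1106 + 0.0498 + 0.4869 = 0.6634
Step 3: Objective decrease = 0.5 * g^T H^(-1) g = 0.3317


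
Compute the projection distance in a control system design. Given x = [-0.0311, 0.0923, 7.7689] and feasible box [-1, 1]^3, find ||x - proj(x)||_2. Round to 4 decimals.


Project each component onto [-1, 1].
clip(-0.0311) = -0.0311, clip(0.0923) = 0.0923, clip(7.7689) = 1.0
Projection = [-0.0311, 0.0923, 1.0]
Squared diffs: [0.0, 0.0, 45.818]
Distance = sqrt(45.818) = 6.7689


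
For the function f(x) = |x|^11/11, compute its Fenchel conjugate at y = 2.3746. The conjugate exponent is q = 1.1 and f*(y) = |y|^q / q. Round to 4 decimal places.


The conjugate exponent q satisfies 1/p + 1/q = 1.
p = 11, so q = 11/(11 - 1) = 1.1
|y|^q = 2.3746^1.1 = 2.5891
f*(2.3746) = 2.5891 / 1.1 = 2.3537


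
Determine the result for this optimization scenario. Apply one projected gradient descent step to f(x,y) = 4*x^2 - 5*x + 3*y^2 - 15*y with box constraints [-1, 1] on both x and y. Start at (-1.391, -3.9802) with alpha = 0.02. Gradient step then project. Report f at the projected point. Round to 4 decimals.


Step 1: Compute gradient at (-1.391, -3.9802).
grad_x = 2*4*-1.391 - 5 = -16.128
grad_y = 2*3*-3.9802 - 15 = -38.8812
Step 2: Gradient step.
x_raw = -1.391 - 0.02*-16.128 = -1.0684
y_raw = -3.9802 - 0.02*-38.8812 = -3.2026
Step 3: Project onto [-1, 1].
x_proj = clip(-1.0684) = -1.0
y_proj = clip(-3.2026) = -1.0
Step 4: Evaluate f.
f(-1.0, -1.0) = 27.0


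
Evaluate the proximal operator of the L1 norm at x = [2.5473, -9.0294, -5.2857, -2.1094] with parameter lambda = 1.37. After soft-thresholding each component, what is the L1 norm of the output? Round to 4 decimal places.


Soft-thresholding with lambda = 1.37:
prox(2.5473) = sign(2.5473)*max(|2.5473| - 1.37, 0) = 1.1773
prox(-9.0294) = sign(-9.0294)*max(|-9.0294| - 1.37, 0) = -7.6594
prox(-5.2857) = sign(-5.2857)*max(|-5.2857| - 1.37, 0) = -3.9157
prox(-2.1094) = sign(-2.1094)*max(|-2.1094| - 1.37, 0) = -0.7394
prox(x) = [1.1773, -7.6594, -3.9157, -0.7394]
||prox(x)||_1 = 1.1773 + 7.6594 + 3.9157 + 0.7394 = 13.4918


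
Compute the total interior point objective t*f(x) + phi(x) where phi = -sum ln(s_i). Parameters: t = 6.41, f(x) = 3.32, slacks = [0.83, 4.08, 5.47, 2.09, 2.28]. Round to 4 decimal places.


Step 1: Compute log-barrier.
ln values: [-0.1863, 1.4061, 1.6993, 0.7372, 0.8242]
phi = -(-0.1863 + 1.4061 + 1.6993 + 0.7372 + 0.8242) = -4.4804
Step 2: Compute augmented objective.
t*f(x) = 6.41*3.32 = 21.2812
Total = 21.2812 - 4.4804 = 16.8008


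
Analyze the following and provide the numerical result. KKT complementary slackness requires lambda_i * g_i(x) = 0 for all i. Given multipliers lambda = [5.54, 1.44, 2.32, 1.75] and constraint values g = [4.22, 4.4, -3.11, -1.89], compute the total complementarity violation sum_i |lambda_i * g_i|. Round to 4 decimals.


KKT complementary slackness check:
lambda_1 * g_1 = 5.54 * 4.22 = 23.3788
lambda_2 * g_2 = 1.44 * 4.4 = 6.336
lambda_3 * g_3 = 2.32 * -3.11 = -7.2152
lambda_4 * g_4 = 1.75 * -1.89 = -3.3075
Total violation = 23.3788 + 6.336 + 7.2152 + 3.3075 = 40.2375


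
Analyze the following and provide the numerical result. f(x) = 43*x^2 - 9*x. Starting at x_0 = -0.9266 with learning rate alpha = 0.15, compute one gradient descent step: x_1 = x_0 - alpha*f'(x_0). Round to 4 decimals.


We compute the gradient at x_0 and apply the update.
f'(x) = 86*x - 9
f'(-0.9266) = 86*-0.9266 - 9 = -88.6876
x_1 = -0.9266 - 0.15*-88.6876 = 12.3765


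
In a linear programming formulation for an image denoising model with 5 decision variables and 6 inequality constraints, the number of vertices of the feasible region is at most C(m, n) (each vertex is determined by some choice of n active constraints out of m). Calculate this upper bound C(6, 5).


Each vertex corresponds to some choice of n active constraints out of m, so the number of vertices is at most C(m, n) = m! / (n!(m-n)!).
m = 6, n = 5
Numerator: 6 * 5 * 4 * 3 * 2
Denominator: 5! = 120
C(6, 5) = 6


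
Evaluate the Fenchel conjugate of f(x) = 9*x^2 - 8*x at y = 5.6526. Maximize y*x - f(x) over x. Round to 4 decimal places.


f*(y) = sup_x {y*x - a*x^2 - b*x} = sup_x {(y-b)*x - a*x^2}
FOC: (y - b) - 2a*x = 0 => x* = (y - b)/(2a)
x* = (5.6526 + 8)/(2*9) = 0.7585
f*(5.6526) = (y-b)^2/(4a) = (5.6526 + 8)^2/(4*9)
= 186.3935/36 = 5.1776


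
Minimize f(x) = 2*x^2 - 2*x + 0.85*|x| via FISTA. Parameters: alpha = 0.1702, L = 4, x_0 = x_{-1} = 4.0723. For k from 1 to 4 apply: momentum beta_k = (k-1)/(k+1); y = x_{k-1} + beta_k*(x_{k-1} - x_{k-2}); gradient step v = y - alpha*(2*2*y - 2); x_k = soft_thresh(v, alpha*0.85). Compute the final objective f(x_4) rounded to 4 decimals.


FISTA on f(x) = 2*x^2 - 2*x + 0.85*|x|
L = 4, alpha = 0.1702
Iteration 1: beta = 0.0, y = 4.0723 + 0.0*(4.0723 - 4.0723) = 4.0723
  grad(y) = 14.2892, v = y - alpha*grad = 1.6403
  prox(v) = soft_thresh(1.6403, 0.1447) = 1.4956
Iteration 2: beta = 0.3333, y = 1.4956 + 0.3333*(1.4956 - 4.0723) = 0.6367
  grad(y) = 0.5468, v = y - alpha*grad = 0.5436
  prox(v) = soft_thresh(0.5436, 0.1447) = 0.399
Iteration 3: beta = 0.5, y = 0.399 + 0.5*(0.399 - 1.4956) = -0.1494
  grad(y) = -2.5974, v = y - alpha*grad = 0.2927
  prox(v) = soft_thresh(0.2927, 0.1447) = 0.1481
Iteration 4: beta = 0.6, y = 0.1481 + 0.6*(0.1481 - 0.399) = -0.0025
  grad(y) = -2.01, v = y - alpha*grad = 0.3396
  prox(v) = soft_thresh(0.3396, 0.1447) = 0.1949
f(x_4) = 2*0.1949^2 - 2*0.1949 + 0.85*|0.1949| = -0.1482


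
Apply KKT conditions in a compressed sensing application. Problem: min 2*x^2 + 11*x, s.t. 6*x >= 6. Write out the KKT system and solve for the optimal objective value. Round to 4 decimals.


Step 1: Try lambda = 0 (constraint inactive).
x_unc = -11/(2*2) = -2.75
Check: 6*-2.75 = -16.5 < 6 -- violated!
Step 2: Constraint must be active: 6*x = 6
x* = 6/6 = 1.0
lambda = (2*2*1.0 + 11)/6 = 2.5
Step 3: Compute optimal value.
f(x*) = 2*1.0^2 + 11*1.0 = 13.0


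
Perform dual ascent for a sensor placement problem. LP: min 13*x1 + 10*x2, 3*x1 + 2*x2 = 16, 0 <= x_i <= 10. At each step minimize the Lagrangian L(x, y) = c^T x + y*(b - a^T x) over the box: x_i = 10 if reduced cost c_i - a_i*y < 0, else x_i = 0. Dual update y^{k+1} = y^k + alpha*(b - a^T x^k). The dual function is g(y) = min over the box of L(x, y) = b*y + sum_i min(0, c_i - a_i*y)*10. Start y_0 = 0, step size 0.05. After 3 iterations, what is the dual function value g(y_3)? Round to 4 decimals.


Dual ascent for LP: min 13*x1 + 10*x2, 3*x1 + 2*x2 = 16, 0 <= x_i <= 10
Step 1: y^k = 0.0, reduced costs: (13.0, 10.0)
  x^k = (0.0, 0.0), subgradient = b - a^T x = 16.0
  y^{k+1} = 0.0 + 0.05*16.0 = 0.8
Step 2: y^k = 0.8, reduced costs: (10.6, 8.4)
  x^k = (0.0, 0.0), subgradient = b - a^T x = 16.0
  y^{k+1} = 0.8 + 0.05*16.0 = 1.6
Step 3: y^k = 1.6, reduced costs: (8.2, 6.8)
  x^k = (0.0, 0.0), subgradient = b - a^T x = 16.0
  y^{k+1} = 1.6 + 0.05*16.0 = 2.4
Dual objective at y_3 = 2.4: reduced costs (5.8, 5.2), box minimizer x = (0.0, 0.0)
g(y_3) = b*y + (c1 - a1*y)*x1 + (c2 - a2*y)*x2 = 16*2.4 + 5.8*0.0 + 5.2*0.0 = 38.4 + 0.0 + 0.0 = 38.4


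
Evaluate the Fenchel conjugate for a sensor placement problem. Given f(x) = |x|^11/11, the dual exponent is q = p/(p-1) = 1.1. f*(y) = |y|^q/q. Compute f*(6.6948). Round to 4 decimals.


The conjugate exponent q satisfies 1/p + 1/q = 1.
p = 11, so q = 11/(11 - 1) = 1.1
|y|^q = 6.6948^1.1 = 8.0968
f*(6.6948) = 8.0968 / 1.1 = 7.3607


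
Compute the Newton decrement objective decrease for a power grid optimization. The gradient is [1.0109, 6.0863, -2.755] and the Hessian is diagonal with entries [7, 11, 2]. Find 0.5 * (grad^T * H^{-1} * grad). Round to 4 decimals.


Step 1: H is diagonal, so H^(-1) * g = [0.1444, 0.5533, -1.3775].
Step 2: g^T H^(-1) g = sum_i g_i^2 / H_ii
  = (1.0109)^2/7 + (6.0863)^2/11 + (-2.755)^2/2
  = 0.146 + 3.3675 + 3.795 = 7.3086
Step 3: Objective decrease = 0.5 * g^T H^(-1) g = 3.6543


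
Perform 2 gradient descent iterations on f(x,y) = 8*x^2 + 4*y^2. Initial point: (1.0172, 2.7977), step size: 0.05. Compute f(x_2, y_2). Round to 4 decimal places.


Gradient descent on f(x,y) = 8*x^2 + 4*y^2.
Starting point: (1.0172, 2.7977), alpha = 0.05
Step 1: grad_x = 2*8*1.0172 = 16.2752, grad_y = 2*4*2.7977 = 22.3816
  x_1 = 1.0172 - 0.05*16.2752 = 0.2034
  y_1 = 2.7977 - 0.05*22.3816 = 1.6786
Step 2: grad_x = 2*8*0.2034 = 3.255, grad_y = 2*4*1.6786 = 13.429
  x_2 = 0.2034 - 0.05*3.255 = 0.0407
  y_2 = 1.6786 - 0.05*13.429 = 1.0072
f(0.0407, 1.0072) = 8*0.0407^2 + 4*1.0072^2 = 4.0708


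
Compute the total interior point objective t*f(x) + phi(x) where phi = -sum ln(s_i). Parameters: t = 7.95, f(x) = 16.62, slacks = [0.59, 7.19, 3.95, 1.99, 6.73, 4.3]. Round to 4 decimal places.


Step 1: Compute log-barrier.
ln values: [-0.5276, 1.9727, 1.3737, 0.6881, 1.9066, 1.4586]
phi = -(-0.5276 + 1.9727 + 1.3737 + 0.6881 + 1.9066 + 1.4586) = -6.8721
Step 2: Compute augmented objective.
t*f(x) = 7.95*16.62 = 132.129
Total = 132.129 - 6.8721 = 125.2569


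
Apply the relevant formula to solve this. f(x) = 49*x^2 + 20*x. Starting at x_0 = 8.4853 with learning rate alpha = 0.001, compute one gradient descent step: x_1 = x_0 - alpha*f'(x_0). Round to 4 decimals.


We compute the gradient at x_0 and apply the update.
f'(x) = 98*x + 20
f'(8.4853) = 98*8.4853 + 20 = 851.5594
x_1 = 8.4853 - 0.001*851.5594 = 7.6337


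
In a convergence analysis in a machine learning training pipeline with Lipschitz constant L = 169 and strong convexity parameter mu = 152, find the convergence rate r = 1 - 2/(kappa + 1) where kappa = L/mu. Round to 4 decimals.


Step 1: Compute the condition number.
kappa = L/mu = 169/152 = 1.1118
Step 2: Compute the convergence rate.
r = 1 - 2/(kappa + 1) = 1 - 2*mu/(L + mu) = (L - mu)/(L + mu) = 17/321 = 0.053


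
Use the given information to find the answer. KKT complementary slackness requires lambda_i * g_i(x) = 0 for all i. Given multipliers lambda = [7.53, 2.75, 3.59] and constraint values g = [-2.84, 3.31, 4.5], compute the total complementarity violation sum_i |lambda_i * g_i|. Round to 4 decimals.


KKT complementary slackness check:
lambda_1 * g_1 = 7.53 * -2.84 = -21.3852
lambda_2 * g_2 = 2.75 * 3.31 = 9.1025
lambda_3 * g_3 = 3.59 * 4.5 = 16.155
Total violation = 21.3852 + 9.1025 + 16.155 = 46.6427


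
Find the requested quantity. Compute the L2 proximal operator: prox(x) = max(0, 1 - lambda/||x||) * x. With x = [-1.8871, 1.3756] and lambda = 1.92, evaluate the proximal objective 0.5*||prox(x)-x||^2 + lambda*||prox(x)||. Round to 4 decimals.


Step 1: Compute ||x||.
||x|| = 2.3353
Step 2: Compute scaling factor.
scale = max(0, 1 - 1.92/2.3353) = 0.1778
Step 3: prox(x) = [-0.3356, 0.2446]
||prox(x)|| = 0.4153
Step 4: Proximal objective.
0.5*||prox-x||^2 = 1.8432
lambda*||prox|| = 0.7974
Total = 2.6405


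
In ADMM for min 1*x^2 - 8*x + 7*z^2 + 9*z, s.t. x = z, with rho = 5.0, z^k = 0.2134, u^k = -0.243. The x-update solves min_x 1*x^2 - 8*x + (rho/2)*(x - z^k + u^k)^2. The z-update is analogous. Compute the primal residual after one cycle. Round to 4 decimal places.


ADMM iteration with rho = 5.0, z^k = 0.2134, u^k = -0.243
Step 1: x-update.
Minimize 1*x^2 - 8*x + (5.0/2)*(x - 0.2134 - 0.243)^2
FOC: (2*1 + 5.0)*x = 8 + 5.0*(0.2134 + 0.243)
x^{k+1} = 1.4689
Step 2: z-update.
Minimize 7*z^2 + 9*z + (5.0/2)*(1.4689 - z - 0.243)^2
FOC: (2*7 + 5.0)*z = -9 + 5.0*(1.4689 - 0.243)
z^{k+1} = -0.1511
Step 3: u-update.
u^{k+1} = -0.243 + 1.4689 + 0.1511 = 1.3769
Step 4: Primal residual = |1.4689 + 0.1511| = 1.6199


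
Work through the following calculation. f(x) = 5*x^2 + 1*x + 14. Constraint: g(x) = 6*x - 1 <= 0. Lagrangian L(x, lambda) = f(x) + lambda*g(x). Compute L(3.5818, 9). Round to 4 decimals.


Step 1: Evaluate f(x).
f(3.5818) = 5*3.5818^2 + 1*3.5818 + 14 = 81.7283
Step 2: Evaluate g(x).
g(3.5818) = 6*3.5818 - 1 = 20.4908
Step 3: Compute Lagrangian.
L = 81.7283 + 9*20.4908 = 266.1455


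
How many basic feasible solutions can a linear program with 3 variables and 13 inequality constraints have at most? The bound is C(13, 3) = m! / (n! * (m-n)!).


Each vertex corresponds to some choice of n active constraints out of m, so the number of vertices is at most C(m, n) = m! / (n!(m-n)!).
m = 13, n = 3
Numerator: 13 * 12 * 11
Denominator: 3! = 6
C(13, 3) = 286


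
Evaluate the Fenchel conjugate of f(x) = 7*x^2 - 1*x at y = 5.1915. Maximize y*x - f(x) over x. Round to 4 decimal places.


f*(y) = sup_x {y*x - a*x^2 - b*x} = sup_x {(y-b)*x - a*x^2}
FOC: (y - b) - 2a*x = 0 => x* = (y - b)/(2a)
x* = (5.1915 + 1)/(2*7) = 0.4423
f*(5.1915) = (y-b)^2/(4a) = (5.1915 + 1)^2/(4*7)
= 38.3347/28 = 1.3691


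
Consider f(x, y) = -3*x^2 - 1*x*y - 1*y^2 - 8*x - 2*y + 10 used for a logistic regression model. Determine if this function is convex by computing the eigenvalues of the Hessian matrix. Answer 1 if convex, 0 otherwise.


The Hessian of f(x,y) = -3*x^2 - 1*x*y - 1*y^2 - 8*x - 2*y + 10 is:
H = [[-6, -1], [-1, -2]]
Trace = -6 - 2 = -8
Determinant = -6*-2 - (-1)^2 = 11
Discriminant = (-8)^2 - 4*11 = 20.0
Eigenvalues: lambda_1 = -6.2361, lambda_2 = -1.7639
The function is not convex.

0


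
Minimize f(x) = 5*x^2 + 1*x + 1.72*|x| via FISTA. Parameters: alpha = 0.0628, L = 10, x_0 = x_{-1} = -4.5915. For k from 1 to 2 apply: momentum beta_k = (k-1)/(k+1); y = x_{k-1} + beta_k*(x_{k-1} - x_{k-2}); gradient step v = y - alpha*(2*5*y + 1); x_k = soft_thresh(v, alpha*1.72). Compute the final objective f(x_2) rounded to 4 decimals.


FISTA on f(x) = 5*x^2 + 1*x + 1.72*|x|
L = 10, alpha = 0.0628
Iteration 1: beta = 0.0, y = -4.5915 + 0.0*(-4.5915 + 4.5915) = -4.5915
  grad(y) = -44.915, v = y - alpha*grad = -1.7708
  prox(v) = soft_thresh(-1.7708, 0.108) = -1.6628
Iteration 2: beta = 0.3333, y = -1.6628 + 0.3333*(-1.6628 + 4.5915) = -0.6866
  grad(y) = -5.866, v = y - alpha*grad = -0.3182
  prox(v) = soft_thresh(-0.3182, 0.108) = -0.2102
f(x_2) = 5*(-0.2102)^2 + 1*(-0.2102) + 1.72*|-0.2102| = 0.3723


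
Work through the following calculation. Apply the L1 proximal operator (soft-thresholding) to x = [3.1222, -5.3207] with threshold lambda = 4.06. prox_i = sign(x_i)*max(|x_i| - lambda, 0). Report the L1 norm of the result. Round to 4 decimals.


Soft-thresholding with lambda = 4.06:
prox(3.1222) = sign(3.1222)*max(|3.1222| - 4.06, 0) = 0.0
prox(-5.3207) = sign(-5.3207)*max(|-5.3207| - 4.06, 0) = -1.2607
prox(x) = [0.0, -1.2607]
||prox(x)||_1 = 0.0 + 1.2607 = 1.2607


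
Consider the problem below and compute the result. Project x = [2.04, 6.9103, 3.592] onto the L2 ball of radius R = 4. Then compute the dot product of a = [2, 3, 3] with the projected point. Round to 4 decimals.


Step 1: Compute ||x|| (intermediates to 6 decimals).
||x|| = sqrt(2.04^2 + 6.9103^2 + 3.592^2) = 8.050858
Step 2: Project.
Since ||x|| > R, scale = R/||x|| = 4/8.050858 = 0.496841, proj(x) = scale * x
proj(x) = [1.013556, 3.43332, 1.784653]
Step 3: Dot product.
a^T * proj(x) = 2*1.013556 + 3*3.43332 + 3*1.784653 = 17.681


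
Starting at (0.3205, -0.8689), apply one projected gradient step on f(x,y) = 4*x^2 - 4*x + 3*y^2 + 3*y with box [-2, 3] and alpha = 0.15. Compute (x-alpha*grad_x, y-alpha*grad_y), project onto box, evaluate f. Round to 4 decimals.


Step 1: Compute gradient at (0.3205, -0.8689).
grad_x = 2*4*0.3205 - 4 = -1.436
grad_y = 2*3*-0.8689 + 3 = -2.2134
Step 2: Gradient step.
x_raw = 0.3205 - 0.15*-1.436 = 0.5359
y_raw = -0.8689 - 0.15*-2.2134 = -0.5369
Step 3: Project onto [-2, 3].
x_proj = clip(0.5359) = 0.5359
y_proj = clip(-0.5369) = -0.5369
Step 4: Evaluate f.
f(0.5359, -0.5369) = -1.7408


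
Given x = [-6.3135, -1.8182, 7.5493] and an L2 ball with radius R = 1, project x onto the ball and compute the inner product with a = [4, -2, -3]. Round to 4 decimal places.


Step 1: Compute ||x|| (intermediates to 6 decimals).
||x|| = sqrt((-6.3135)^2 + (-1.8182)^2 + 7.5493^2) = 10.0079
Step 2: Project.
Since ||x|| > R, scale = R/||x|| = 1/10.0079 = 0.099921, proj(x) = scale * x
proj(x) = [-0.630851, -0.181676, 0.754334]
Step 3: Dot product.
a^T * proj(x) = 4*(-0.630851) - 2*(-0.181676) - 3*0.754334 = -4.4231


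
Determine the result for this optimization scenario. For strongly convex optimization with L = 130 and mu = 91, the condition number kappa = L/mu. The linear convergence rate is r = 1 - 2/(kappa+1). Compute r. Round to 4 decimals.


Step 1: Compute the condition number.
kappa = L/mu = 130/91 = 1.4286
Step 2: Compute the convergence rate.
r = 1 - 2/(kappa + 1) = 1 - 2*mu/(L + mu) = (L - mu)/(L + mu) = 39/221 = 0.1765


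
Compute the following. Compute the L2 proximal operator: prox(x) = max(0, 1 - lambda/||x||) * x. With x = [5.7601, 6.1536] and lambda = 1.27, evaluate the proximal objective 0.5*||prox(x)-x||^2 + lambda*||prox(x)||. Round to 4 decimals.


Step 1: Compute ||x||.
||x|| = 8.4289
Step 2: Compute scaling factor.
scale = max(0, 1 - 1.27/8.4289) = 0.8493
Step 3: prox(x) = [4.8922, 5.2264]
||prox(x)|| = 7.1589
Step 4: Proximal objective.
0.5*||prox-x||^2 = 0.8065
lambda*||prox|| = 9.0918
Total = 9.8982


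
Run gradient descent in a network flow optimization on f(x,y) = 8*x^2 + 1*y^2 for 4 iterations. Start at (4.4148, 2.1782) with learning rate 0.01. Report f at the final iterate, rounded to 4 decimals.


Gradient descent on f(x,y) = 8*x^2 + 1*y^2.
Starting point: (4.4148, 2.1782), alpha = 0.01
Step 1: grad_x = 2*8*4.4148 = 70.6368, grad_y = 2*1*2.1782 = 4.3564
  x_1 = 4.4148 - 0.01*70.6368 = 3.7084
  y_1 = 2.1782 - 0.01*4.3564 = 2.1346
Step 2: grad_x = 2*8*3.7084 = 59.3349, grad_y = 2*1*2.1346 = 4.2693
  x_2 = 3.7084 - 0.01*59.3349 = 3.1151
  y_2 = 2.1346 - 0.01*4.2693 = 2.0919
Step 3: grad_x = 2*8*3.1151 = 49.8413, grad_y = 2*1*2.0919 = 4.1839
  x_3 = 3.1151 - 0.01*49.8413 = 2.6167
  y_3 = 2.0919 - 0.01*4.1839 = 2.0501
Step 4: grad_x = 2*8*2.6167 = 41.8667, grad_y = 2*1*2.0501 = 4.1002
  x_4 = 2.6167 - 0.01*41.8667 = 2.198
  y_4 = 2.0501 - 0.01*4.1002 = 2.0091
f(2.198, 2.0091) = 8*2.198^2 + 1*2.0091^2 = 42.6862


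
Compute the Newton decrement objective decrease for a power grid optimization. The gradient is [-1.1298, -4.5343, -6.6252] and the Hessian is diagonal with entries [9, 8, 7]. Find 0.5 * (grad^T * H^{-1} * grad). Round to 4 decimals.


Step 1: H is diagonal, so H^(-1) * g = [-0.1255, -0.5668, -0.9465].
Step 2: g^T H^(-1) g = sum_i g_i^2 / H_ii
  = (-1.1298)^2/9 + (-4.5343)^2/8 + (-6.6252)^2/7
  = 0.1418 + 2.57 + 6.2705 = 8.9823
Step 3: Objective decrease = 0.5 * g^T H^(-1) g = 4.4911


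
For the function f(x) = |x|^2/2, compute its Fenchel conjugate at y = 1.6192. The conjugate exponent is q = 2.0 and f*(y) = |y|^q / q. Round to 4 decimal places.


The conjugate exponent q satisfies 1/p + 1/q = 1.
p = 2, so q = 2/(2 - 1) = 2.0
|y|^q = 1.6192^2.0 = 2.6218
f*(1.6192) = 2.6218 / 2.0 = 1.3109


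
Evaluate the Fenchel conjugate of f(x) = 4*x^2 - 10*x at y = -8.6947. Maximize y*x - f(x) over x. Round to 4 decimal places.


f*(y) = sup_x {y*x - a*x^2 - b*x} = sup_x {(y-b)*x - a*x^2}
FOC: (y - b) - 2a*x = 0 => x* = (y - b)/(2a)
x* = (-8.6947 + 10)/(2*4) = 0.1632
f*(-8.6947) = (y-b)^2/(4a) = (-8.6947 + 10)^2/(4*4)
= 1.7038/16 = 0.1065


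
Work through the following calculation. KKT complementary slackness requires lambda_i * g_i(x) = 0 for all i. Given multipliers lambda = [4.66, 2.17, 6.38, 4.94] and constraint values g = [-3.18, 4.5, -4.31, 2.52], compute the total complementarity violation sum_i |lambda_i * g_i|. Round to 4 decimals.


KKT complementary slackness check:
lambda_1 * g_1 = 4.66 * -3.18 = -14.8188
lambda_2 * g_2 = 2.17 * 4.5 = 9.765
lambda_3 * g_3 = 6.38 * -4.31 = -27.4978
lambda_4 * g_4 = 4.94 * 2.52 = 12.4488
Total violation = 14.8188 + 9.765 + 27.4978 + 12.4488 = 64.5304


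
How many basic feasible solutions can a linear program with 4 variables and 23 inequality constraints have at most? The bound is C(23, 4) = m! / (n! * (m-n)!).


Each vertex corresponds to some choice of n active constraints out of m, so the number of vertices is at most C(m, n) = m! / (n!(m-n)!).
m = 23, n = 4
Numerator: 23 * 22 * 21 * 20
Denominator: 4! = 24
C(23, 4) = 8855
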